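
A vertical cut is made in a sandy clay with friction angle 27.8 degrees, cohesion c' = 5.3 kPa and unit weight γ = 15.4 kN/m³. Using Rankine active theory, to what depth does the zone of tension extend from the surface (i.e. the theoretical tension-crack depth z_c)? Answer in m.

1.14 m

K_a = tan²(45° − 27.8°/2) = 0.3639; √K_a = 0.6032.
The active pressure is zero where K_a γ z = 2c√K_a, so z_c = 2c/(γ√K_a) = 2×5.3/(15.4×0.6032) = 1.141 m.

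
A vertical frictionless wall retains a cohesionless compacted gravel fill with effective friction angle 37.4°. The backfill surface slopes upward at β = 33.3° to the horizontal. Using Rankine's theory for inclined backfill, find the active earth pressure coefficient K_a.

K_a = cos β · (cos β − √(cos²β − cos²φ)) / (cos β + √(cos²β − cos²φ)).
cos β = 0.8358, cos φ = 0.7944, √(cos²β − cos²φ) = 0.2598.
K_a = 0.8358 × (0.8358 − 0.2598)/(0.8358 + 0.2598) = 0.4395.

0.439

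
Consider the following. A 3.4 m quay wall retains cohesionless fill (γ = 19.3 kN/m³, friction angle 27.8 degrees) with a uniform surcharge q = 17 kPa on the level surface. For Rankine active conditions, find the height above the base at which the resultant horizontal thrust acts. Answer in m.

K_a = 0.3639.
Triangular part P₁ = ½K_aγH² = 40.59 at H/3 = 1.133 m; rectangular part P₂ = K_a q H = 21.03 at H/2 = 1.700 m.
ȳ = (P₁·1.133 + P₂·1.700)/(P₁+P₂) = 1.327 m.

1.33 m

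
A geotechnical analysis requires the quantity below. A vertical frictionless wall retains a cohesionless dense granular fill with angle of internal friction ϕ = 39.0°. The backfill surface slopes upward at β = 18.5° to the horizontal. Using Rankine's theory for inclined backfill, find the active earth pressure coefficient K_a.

K_a = cos β · (cos β − √(cos²β − cos²φ)) / (cos β + √(cos²β − cos²φ)).
cos β = 0.9483, cos φ = 0.7771, √(cos²β − cos²φ) = 0.5435.
K_a = 0.9483 × (0.9483 − 0.5435)/(0.9483 + 0.5435) = 0.2574.

0.257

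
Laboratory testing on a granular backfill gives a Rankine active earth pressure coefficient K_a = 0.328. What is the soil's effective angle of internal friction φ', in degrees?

30.4°

K_a = tan²(45° − φ/2) ⇒ 45° − φ/2 = arctan(√0.328) = 29.80°.
φ = 2(45° − 29.80°) = 30.40°.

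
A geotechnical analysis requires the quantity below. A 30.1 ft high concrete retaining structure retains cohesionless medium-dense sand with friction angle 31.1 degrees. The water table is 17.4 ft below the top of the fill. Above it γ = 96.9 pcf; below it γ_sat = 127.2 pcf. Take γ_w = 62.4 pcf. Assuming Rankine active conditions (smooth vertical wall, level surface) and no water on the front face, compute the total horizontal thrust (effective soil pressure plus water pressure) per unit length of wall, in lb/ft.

K_a = tan²(45° − φ/2) = 0.3188.
γ' = 127.2 − 62.4 = 64.80 pcf. Depth below WT = 12.7 ft.
σ'_h at WT = K_a γ d_w = 537.5 psf; at base = 537.5 + K_a γ' × 12.7 = 799.9 psf.
P₁ (0–17.4 ft) = ½×537.5×17.4 = 4676. P₂ (17.4–30.1 ft) = ½(537.5+799.9)×12.7 = 8492.
P_w = ½ γ_w h₂² = 0.5×62.4×12.7² = 5032. Total = 4676+8492+5032 = 18200 lb/ft.

18200 lb/ft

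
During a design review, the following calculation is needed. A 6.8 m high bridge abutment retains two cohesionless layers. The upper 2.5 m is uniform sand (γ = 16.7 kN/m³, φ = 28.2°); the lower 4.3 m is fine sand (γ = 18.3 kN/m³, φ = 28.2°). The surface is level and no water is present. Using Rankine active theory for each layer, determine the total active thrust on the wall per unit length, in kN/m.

144 kN/m

K_a1 = tan²(45°−28.2°/2) = 0.3582; K_a2 = tan²(45°−28.2°/2) = 0.3582.
Layer 1: σ at base = K_a1 γ₁ h₁ = 14.95 kPa; P₁ = ½×14.95×2.5 = 18.69.
Layer 2: σ_v at top = γ₁h₁ = 41.75; σ_h top = K_a2×41.75 = 14.95; σ_h base = K_a2×(41.75+18.3×4.3) = 43.14.
P₂ = ½(14.95+43.14)×4.3 = 124.9. Total P_a = 18.69+124.9 = 143.6 kN/m.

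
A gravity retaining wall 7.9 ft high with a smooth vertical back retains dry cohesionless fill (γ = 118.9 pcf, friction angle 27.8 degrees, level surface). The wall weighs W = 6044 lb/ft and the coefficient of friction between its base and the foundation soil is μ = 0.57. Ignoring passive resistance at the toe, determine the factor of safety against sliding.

2.55

K_a = tan²(45° − 27.8°/2) = 0.3639.
P_a = ½K_aγH² = 0.5×0.3639×118.9×7.9² = 1350 lb/ft, acting at H/3 = 2.633 ft above the base.
FS_sliding = μW / P_a = 0.57×6044 / 1350 = 2.552.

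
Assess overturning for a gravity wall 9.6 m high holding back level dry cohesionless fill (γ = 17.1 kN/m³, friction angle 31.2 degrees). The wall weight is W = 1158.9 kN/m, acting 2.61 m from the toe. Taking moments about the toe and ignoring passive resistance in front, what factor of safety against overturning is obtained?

3.78

K_a = tan²(45° − 31.2°/2) = 0.3175.
P_a = ½K_aγH² = 0.5×0.3175×17.1×9.6² = 250.2 kN/m, acting at H/3 = 3.200 m above the base.
Overturning moment M_o = P_a × H/3 = 250.2 × 3.200 = 800.6.
Resisting moment M_r = W × 2.61 = 1158.9 × 2.61 = 3025.
FS_overturning = M_r/M_o = 3025/800.6 = 3.778.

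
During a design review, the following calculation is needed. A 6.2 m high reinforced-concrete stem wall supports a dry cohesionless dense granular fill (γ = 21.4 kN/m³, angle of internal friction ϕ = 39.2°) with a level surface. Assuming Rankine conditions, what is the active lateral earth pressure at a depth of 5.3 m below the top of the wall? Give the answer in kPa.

25.6 kPa

K_a = (1 − sin φ)/(1 + sin φ) = 0.2255.
σ_h = K_a γ z = 0.2255 × 21.4 × 5.3 = 25.57 kPa.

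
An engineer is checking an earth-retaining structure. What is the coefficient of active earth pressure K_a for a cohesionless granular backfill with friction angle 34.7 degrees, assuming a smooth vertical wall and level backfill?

K_a = (1 − sin φ)/(1 + sin φ) = (1 − sin 34.7°)/(1 + sin 34.7°) = 0.2745.

0.274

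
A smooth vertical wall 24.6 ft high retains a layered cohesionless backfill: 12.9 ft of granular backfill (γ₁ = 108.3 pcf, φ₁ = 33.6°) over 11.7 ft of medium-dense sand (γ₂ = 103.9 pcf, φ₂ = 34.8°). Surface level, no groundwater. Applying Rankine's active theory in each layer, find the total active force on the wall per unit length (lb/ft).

9000 lb/ft

K_a1 = tan²(45°−33.6°/2) = 0.2875; K_a2 = tan²(45°−34.8°/2) = 0.2733.
Layer 1: σ at base = K_a1 γ₁ h₁ = 401.7 psf; P₁ = ½×401.7×12.9 = 2591.
Layer 2: σ_v at top = γ₁h₁ = 1397; σ_h top = K_a2×1397 = 381.8; σ_h base = K_a2×(1397+103.9×11.7) = 714.1.
P₂ = ½(381.8+714.1)×11.7 = 6411. Total P_a = 2591+6411 = 9002 lb/ft.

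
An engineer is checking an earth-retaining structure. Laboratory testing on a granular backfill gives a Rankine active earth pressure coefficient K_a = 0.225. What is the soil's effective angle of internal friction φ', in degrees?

K_a = tan²(45° − φ/2) ⇒ 45° − φ/2 = arctan(√0.225) = 25.38°.
φ = 2(45° − 25.38°) = 39.25°.

39.2°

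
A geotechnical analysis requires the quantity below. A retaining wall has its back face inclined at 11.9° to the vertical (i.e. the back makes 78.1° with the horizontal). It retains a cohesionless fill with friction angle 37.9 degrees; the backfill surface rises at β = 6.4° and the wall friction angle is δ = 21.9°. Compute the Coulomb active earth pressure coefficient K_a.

K_a = sin²(α+φ) / [sin²α · sin(α−δ) · (1 + √{sin(φ+δ)sin(φ−β) / (sin(α−δ)sin(α+β))})²].
With α = 78.1°, φ = 37.9°, δ = 21.9°, β = 6.4°: K_a = 0.3358.

0.336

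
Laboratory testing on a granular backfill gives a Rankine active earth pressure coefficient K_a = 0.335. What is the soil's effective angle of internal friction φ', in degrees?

29.9°

K_a = tan²(45° − φ/2) ⇒ 45° − φ/2 = arctan(√0.335) = 30.06°.
φ = 2(45° − 30.06°) = 29.88°.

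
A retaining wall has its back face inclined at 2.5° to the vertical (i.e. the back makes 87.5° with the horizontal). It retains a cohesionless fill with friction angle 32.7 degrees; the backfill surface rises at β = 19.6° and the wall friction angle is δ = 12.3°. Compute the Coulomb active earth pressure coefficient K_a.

0.386

K_a = sin²(α+φ) / [sin²α · sin(α−δ) · (1 + √{sin(φ+δ)sin(φ−β) / (sin(α−δ)sin(α+β))})²].
With α = 87.5°, φ = 32.7°, δ = 12.3°, β = 19.6°: K_a = 0.3858.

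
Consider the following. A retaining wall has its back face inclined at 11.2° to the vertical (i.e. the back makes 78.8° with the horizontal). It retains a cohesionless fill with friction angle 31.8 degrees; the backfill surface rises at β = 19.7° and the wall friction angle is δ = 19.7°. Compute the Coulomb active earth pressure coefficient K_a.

0.512

K_a = sin²(α+φ) / [sin²α · sin(α−δ) · (1 + √{sin(φ+δ)sin(φ−β) / (sin(α−δ)sin(α+β))})²].
With α = 78.8°, φ = 31.8°, δ = 19.7°, β = 19.7°: K_a = 0.5120.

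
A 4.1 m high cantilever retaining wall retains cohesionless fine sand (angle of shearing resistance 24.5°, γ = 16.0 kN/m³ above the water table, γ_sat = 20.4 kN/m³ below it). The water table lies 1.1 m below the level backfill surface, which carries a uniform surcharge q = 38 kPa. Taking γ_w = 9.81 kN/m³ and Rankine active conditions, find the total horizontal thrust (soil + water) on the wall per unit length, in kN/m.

154 kN/m

K_a = tan²(45° − φ/2) = 0.4137.
γ' = 20.4 − 9.81 = 10.59 kN/m³. h₂ = H − d_w = 3.0 m.
σ'_h: at surface K_a·q = 15.72; at WT K_a(q+γd_w) = 23.00; at base K_a(q+γd_w+γ'h₂) = 36.15 kPa.
P₁ = ½(15.72+23.00)×1.1 = 21.30; P₂ = ½(23.00+36.15)×3.0 = 88.73; P_w = ½γ_w h₂² = 44.14.
Total = 21.30+88.73+44.14 = 154.2 kN/m.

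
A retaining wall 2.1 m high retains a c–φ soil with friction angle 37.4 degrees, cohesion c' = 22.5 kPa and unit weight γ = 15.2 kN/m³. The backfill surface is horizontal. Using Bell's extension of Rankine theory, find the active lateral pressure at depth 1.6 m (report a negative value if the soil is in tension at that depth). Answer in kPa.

K_a = (1 − sin φ)/(1 + sin φ) = 0.2443.
σ_a = K_a γ z − 2c√K_a = 0.2443×15.2×1.6 − 2×22.5×0.4942 = -16.30 kPa.

-16.3 kPa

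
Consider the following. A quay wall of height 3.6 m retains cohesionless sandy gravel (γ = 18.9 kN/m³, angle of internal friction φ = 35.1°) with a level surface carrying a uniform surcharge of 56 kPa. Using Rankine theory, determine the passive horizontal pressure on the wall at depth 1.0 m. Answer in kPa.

278 kPa

K_p = (1 + sin φ)/(1 − sin φ) = 3.706.
σ_v = γz + q = 18.9 × 1.0 + 56 = 74.90 kPa.
σ_h = K_p σ_v = 3.706 × 74.90 = 277.6 kPa.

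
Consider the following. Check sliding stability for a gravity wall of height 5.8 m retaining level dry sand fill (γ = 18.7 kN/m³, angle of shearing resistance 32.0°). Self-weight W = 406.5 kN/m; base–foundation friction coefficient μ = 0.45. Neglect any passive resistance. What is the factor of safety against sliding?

K_a = tan²(45° − 32.0°/2) = 0.3073.
P_a = ½K_aγH² = 0.5×0.3073×18.7×5.8² = 96.64 kN/m, acting at H/3 = 1.933 m above the base.
FS_sliding = μW / P_a = 0.45×406.5 / 96.64 = 1.893.

1.89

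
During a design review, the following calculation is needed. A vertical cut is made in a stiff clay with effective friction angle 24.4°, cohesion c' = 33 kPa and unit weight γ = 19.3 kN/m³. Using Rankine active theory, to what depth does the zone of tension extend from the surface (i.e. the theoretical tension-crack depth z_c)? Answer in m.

5.31 m

K_a = tan²(45° − 24.4°/2) = 0.4153; √K_a = 0.6445.
The active pressure is zero where K_a γ z = 2c√K_a, so z_c = 2c/(γ√K_a) = 2×33/(19.3×0.6445) = 5.306 m.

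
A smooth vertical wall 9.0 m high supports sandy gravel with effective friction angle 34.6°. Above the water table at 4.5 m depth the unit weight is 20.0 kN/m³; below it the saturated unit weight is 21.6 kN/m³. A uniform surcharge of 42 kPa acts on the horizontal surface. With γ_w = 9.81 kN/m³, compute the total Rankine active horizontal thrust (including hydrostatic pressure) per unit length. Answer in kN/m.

404 kN/m

K_a = tan²(45° − φ/2) = 0.2756.
γ' = 21.6 − 9.81 = 11.79 kN/m³. h₂ = H − d_w = 4.5 m.
σ'_h: at surface K_a·q = 11.58; at WT K_a(q+γd_w) = 36.38; at base K_a(q+γd_w+γ'h₂) = 51.01 kPa.
P₁ = ½(11.58+36.38)×4.5 = 107.9; P₂ = ½(36.38+51.01)×4.5 = 196.6; P_w = ½γ_w h₂² = 99.33.
Total = 107.9+196.6+99.33 = 403.9 kN/m.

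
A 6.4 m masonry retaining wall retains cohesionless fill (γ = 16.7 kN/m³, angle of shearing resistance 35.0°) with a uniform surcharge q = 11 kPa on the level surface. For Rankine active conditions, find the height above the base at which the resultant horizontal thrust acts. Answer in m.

K_a = 0.2710.
Triangular part P₁ = ½K_aγH² = 92.68 at H/3 = 2.133 m; rectangular part P₂ = K_a q H = 19.08 at H/2 = 3.200 m.
ȳ = (P₁·2.133 + P₂·3.200)/(P₁+P₂) = 2.315 m.

2.32 m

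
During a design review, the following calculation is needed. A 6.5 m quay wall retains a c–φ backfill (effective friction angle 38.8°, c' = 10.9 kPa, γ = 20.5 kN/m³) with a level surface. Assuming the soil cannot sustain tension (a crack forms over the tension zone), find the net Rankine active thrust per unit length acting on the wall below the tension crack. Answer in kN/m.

43.1 kN/m

K_a = 0.2296; √K_a = 0.4791.
Tension-crack depth z_c = 2c/(γ√K_a) = 2×10.9/(20.5×0.4791) = 2.220 m.
σ_a at base = K_a γ H − 2c√K_a = 0.2296×20.5×6.5 − 2×10.9×0.4791 = 20.14 kPa.
P_a = ½ × 20.14 × (H − z_c) = 0.5×20.14×4.280 = 43.11 kN/m.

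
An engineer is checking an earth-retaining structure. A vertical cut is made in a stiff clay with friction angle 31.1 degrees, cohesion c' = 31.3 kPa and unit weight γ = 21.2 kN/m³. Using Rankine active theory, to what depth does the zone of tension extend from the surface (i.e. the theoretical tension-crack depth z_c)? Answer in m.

5.23 m

K_a = tan²(45° − 31.1°/2) = 0.3188; √K_a = 0.5646.
The active pressure is zero where K_a γ z = 2c√K_a, so z_c = 2c/(γ√K_a) = 2×31.3/(21.2×0.5646) = 5.230 m.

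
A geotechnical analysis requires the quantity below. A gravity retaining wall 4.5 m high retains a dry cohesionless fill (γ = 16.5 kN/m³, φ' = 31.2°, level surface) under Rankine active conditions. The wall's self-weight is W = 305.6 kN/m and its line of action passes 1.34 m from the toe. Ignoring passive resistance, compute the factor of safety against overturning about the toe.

K_a = tan²(45° − 31.2°/2) = 0.3175.
P_a = ½K_aγH² = 0.5×0.3175×16.5×4.5² = 53.04 kN/m, acting at H/3 = 1.500 m above the base.
Overturning moment M_o = P_a × H/3 = 53.04 × 1.500 = 79.56.
Resisting moment M_r = W × 1.34 = 305.6 × 1.34 = 409.5.
FS_overturning = M_r/M_o = 409.5/79.56 = 5.147.

5.15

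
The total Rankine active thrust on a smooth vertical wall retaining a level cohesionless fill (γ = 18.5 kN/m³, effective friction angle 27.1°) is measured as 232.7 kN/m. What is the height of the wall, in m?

8.20 m

K_a = 0.3741. P_a = ½ K_a γ H² ⇒ H = √(2P_a/(K_a γ)).
H = √(2×232.7/(0.3741×18.5)) = 8.201 m.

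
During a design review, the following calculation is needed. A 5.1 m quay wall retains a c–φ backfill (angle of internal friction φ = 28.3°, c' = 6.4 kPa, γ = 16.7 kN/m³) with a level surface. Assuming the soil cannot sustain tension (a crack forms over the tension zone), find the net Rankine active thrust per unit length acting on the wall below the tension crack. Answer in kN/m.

43.4 kN/m

K_a = 0.3568; √K_a = 0.5973.
Tension-crack depth z_c = 2c/(γ√K_a) = 2×6.4/(16.7×0.5973) = 1.283 m.
σ_a at base = K_a γ H − 2c√K_a = 0.3568×16.7×5.1 − 2×6.4×0.5973 = 22.74 kPa.
P_a = ½ × 22.74 × (H − z_c) = 0.5×22.74×3.817 = 43.40 kN/m.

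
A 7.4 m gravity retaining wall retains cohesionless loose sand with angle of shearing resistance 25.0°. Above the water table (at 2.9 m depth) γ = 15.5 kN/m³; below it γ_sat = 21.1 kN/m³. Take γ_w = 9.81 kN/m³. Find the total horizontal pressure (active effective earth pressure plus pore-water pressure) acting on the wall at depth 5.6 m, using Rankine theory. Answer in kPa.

K_a = (1 − sin φ)/(1 + sin φ) = 0.4059.
γ' = 21.1 − 9.81 = 11.29 kN/m³.
Effective vertical stress at 5.6 m: σ'_v = 15.5×2.9 + 11.29×2.70 = 75.43 kPa.
σ'_h = K_a σ'_v = 0.4059 × 75.43 = 30.62 kPa; u = γ_w × 2.70 = 26.49 kPa.
Total σ_h = 30.62 + 26.49 = 57.10 kPa.

57.1 kPa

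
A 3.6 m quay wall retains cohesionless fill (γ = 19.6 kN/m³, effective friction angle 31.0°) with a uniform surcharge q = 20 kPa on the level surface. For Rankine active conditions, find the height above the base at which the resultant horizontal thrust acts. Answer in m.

1.42 m

K_a = 0.3201.
Triangular part P₁ = ½K_aγH² = 40.66 at H/3 = 1.200 m; rectangular part P₂ = K_a q H = 23.05 at H/2 = 1.800 m.
ȳ = (P₁·1.200 + P₂·1.800)/(P₁+P₂) = 1.417 m.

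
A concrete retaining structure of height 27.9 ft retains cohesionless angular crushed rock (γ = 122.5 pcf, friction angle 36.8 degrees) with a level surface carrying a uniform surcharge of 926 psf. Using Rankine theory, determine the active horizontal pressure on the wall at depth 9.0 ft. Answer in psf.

509 psf

K_a = (1 − sin φ)/(1 + sin φ) = 0.2508.
σ_v = γz + q = 122.5 × 9.0 + 926 = 2028 psf.
σ_h = K_a σ_v = 0.2508 × 2028 = 508.7 psf.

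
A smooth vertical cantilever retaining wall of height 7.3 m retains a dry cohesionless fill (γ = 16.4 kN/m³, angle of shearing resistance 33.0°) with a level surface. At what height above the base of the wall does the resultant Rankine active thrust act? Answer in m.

K_a = 0.2948.
The pressure distribution is triangular, so the resultant acts at H/3 above the base = 7.3/3 = 2.433 m.

2.43 m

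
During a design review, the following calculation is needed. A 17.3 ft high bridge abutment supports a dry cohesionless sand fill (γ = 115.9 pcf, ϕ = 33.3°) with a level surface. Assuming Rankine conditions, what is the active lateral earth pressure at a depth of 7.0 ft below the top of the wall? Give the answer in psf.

236 psf

K_a = (1 − sin φ)/(1 + sin φ) = 0.2911.
σ_h = K_a γ z = 0.2911 × 115.9 × 7.0 = 236.2 psf.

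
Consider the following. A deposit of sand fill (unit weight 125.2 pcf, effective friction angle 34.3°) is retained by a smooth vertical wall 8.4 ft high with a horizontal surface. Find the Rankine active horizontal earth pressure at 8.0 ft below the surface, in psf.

K_a = (1 − sin φ)/(1 + sin φ) = 0.2792.
σ_h = K_a γ z = 0.2792 × 125.2 × 8.0 = 279.6 psf.

280 psf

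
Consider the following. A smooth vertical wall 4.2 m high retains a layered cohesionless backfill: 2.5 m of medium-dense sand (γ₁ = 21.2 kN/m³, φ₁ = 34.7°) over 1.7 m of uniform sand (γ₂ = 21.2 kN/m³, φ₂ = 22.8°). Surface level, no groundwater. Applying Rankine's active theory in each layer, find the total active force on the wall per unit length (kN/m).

K_a1 = tan²(45°−34.7°/2) = 0.2745; K_a2 = tan²(45°−22.8°/2) = 0.4414.
Layer 1: σ at base = K_a1 γ₁ h₁ = 14.55 kPa; P₁ = ½×14.55×2.5 = 18.18.
Layer 2: σ_v at top = γ₁h₁ = 53.00; σ_h top = K_a2×53.00 = 23.40; σ_h base = K_a2×(53.00+21.2×1.7) = 39.30.
P₂ = ½(23.40+39.30)×1.7 = 53.30. Total P_a = 18.18+53.30 = 71.48 kN/m.

71.5 kN/m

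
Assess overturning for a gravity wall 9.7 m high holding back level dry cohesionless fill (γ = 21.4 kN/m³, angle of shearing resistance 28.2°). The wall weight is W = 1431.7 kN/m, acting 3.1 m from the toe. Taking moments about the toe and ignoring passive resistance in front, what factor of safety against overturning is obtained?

3.81

K_a = tan²(45° − 28.2°/2) = 0.3582.
P_a = ½K_aγH² = 0.5×0.3582×21.4×9.7² = 360.6 kN/m, acting at H/3 = 3.233 m above the base.
Overturning moment M_o = P_a × H/3 = 360.6 × 3.233 = 1166.
Resisting moment M_r = W × 3.1 = 1431.7 × 3.1 = 4438.
FS_overturning = M_r/M_o = 4438/1166 = 3.806.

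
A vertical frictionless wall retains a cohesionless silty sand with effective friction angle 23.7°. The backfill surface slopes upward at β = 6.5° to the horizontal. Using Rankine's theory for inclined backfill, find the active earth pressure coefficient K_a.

K_a = cos β · (cos β − √(cos²β − cos²φ)) / (cos β + √(cos²β − cos²φ)).
cos β = 0.9936, cos φ = 0.9157, √(cos²β − cos²φ) = 0.3857.
K_a = 0.9936 × (0.9936 − 0.3857)/(0.9936 + 0.3857) = 0.4379.

0.438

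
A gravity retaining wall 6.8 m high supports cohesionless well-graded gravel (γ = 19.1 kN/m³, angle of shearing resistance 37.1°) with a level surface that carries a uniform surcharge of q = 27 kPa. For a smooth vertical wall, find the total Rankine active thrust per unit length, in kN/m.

K_a = tan²(45° − φ/2) = 0.2475.
Soil triangle: ½ K_a γ H² = 0.5×0.2475×19.1×6.8² = 109.3 kN/m.
Surcharge rectangle: K_a q H = 0.2475×27×6.8 = 45.44 kN/m.
Total = 109.3 + 45.44 = 154.7 kN/m.

155 kN/m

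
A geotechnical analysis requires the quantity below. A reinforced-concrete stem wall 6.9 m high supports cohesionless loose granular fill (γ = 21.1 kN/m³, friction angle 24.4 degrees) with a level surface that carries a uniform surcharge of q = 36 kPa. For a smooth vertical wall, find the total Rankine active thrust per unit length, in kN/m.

312 kN/m

K_a = tan²(45° − φ/2) = 0.4153.
Soil triangle: ½ K_a γ H² = 0.5×0.4153×21.1×6.9² = 208.6 kN/m.
Surcharge rectangle: K_a q H = 0.4153×36×6.9 = 103.2 kN/m.
Total = 208.6 + 103.2 = 311.8 kN/m.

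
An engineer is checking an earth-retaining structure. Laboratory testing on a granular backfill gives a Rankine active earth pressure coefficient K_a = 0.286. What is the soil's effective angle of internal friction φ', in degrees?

K_a = tan²(45° − φ/2) ⇒ 45° − φ/2 = arctan(√0.286) = 28.14°.
φ = 2(45° − 28.14°) = 33.73°.

33.7°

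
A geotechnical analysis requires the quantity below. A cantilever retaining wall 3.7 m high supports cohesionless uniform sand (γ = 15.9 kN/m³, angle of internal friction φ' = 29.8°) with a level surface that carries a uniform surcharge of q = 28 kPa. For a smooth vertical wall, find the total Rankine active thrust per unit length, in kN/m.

71.4 kN/m

K_a = tan²(45° − φ/2) = 0.3360.
Soil triangle: ½ K_a γ H² = 0.5×0.3360×15.9×3.7² = 36.57 kN/m.
Surcharge rectangle: K_a q H = 0.3360×28×3.7 = 34.81 kN/m.
Total = 36.57 + 34.81 = 71.38 kN/m.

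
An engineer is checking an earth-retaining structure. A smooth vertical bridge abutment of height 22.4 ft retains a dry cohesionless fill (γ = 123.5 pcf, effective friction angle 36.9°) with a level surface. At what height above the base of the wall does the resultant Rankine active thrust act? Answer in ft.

K_a = 0.2497.
The pressure distribution is triangular, so the resultant acts at H/3 above the base = 22.4/3 = 7.467 ft.

7.47 ft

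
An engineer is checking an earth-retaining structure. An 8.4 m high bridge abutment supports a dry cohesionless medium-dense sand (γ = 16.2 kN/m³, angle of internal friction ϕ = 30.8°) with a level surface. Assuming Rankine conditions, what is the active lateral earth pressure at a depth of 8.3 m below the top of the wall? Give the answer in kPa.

K_a = (1 − sin φ)/(1 + sin φ) = 0.3227.
σ_h = K_a γ z = 0.3227 × 16.2 × 8.3 = 43.39 kPa.

43.4 kPa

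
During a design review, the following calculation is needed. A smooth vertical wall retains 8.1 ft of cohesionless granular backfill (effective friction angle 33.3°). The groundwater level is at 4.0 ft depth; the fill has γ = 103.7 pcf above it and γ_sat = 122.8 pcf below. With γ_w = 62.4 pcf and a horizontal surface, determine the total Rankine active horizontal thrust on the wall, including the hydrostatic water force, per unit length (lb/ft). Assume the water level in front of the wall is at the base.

1410 lb/ft

K_a = tan²(45° − φ/2) = 0.2911.
γ' = 122.8 − 62.4 = 60.40 pcf. Depth below WT = 4.1 ft.
σ'_h at WT = K_a γ d_w = 120.8 psf; at base = 120.8 + K_a γ' × 4.1 = 192.9 psf.
P₁ (0–4.0 ft) = ½×120.8×4.0 = 241.5. P₂ (4.0–8.1 ft) = ½(120.8+192.9)×4.1 = 642.9.
P_w = ½ γ_w h₂² = 0.5×62.4×4.1² = 524.5. Total = 241.5+642.9+524.5 = 1409 lb/ft.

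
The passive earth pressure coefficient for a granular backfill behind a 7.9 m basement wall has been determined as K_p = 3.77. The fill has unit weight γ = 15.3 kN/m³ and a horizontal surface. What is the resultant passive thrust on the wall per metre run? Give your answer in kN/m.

P = ½ K_p γ H² = 0.5 × 3.77 × 15.3 × 7.9² = 1800 kN/m.

1800 kN/m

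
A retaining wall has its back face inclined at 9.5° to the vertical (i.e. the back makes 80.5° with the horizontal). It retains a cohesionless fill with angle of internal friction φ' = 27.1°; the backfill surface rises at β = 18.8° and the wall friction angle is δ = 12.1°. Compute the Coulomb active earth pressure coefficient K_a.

K_a = sin²(α+φ) / [sin²α · sin(α−δ) · (1 + √{sin(φ+δ)sin(φ−β) / (sin(α−δ)sin(α+β))})²].
With α = 80.5°, φ = 27.1°, δ = 12.1°, β = 18.8°: K_a = 0.5806.

0.581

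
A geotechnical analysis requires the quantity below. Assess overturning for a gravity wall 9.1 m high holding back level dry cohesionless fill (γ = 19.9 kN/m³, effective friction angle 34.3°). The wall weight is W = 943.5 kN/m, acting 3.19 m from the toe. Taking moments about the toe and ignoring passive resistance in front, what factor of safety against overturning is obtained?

K_a = tan²(45° − 34.3°/2) = 0.2792.
P_a = ½K_aγH² = 0.5×0.2792×19.9×9.1² = 230.0 kN/m, acting at H/3 = 3.033 m above the base.
Overturning moment M_o = P_a × H/3 = 230.0 × 3.033 = 697.7.
Resisting moment M_r = W × 3.19 = 943.5 × 3.19 = 3010.
FS_overturning = M_r/M_o = 3010/697.7 = 4.314.

4.31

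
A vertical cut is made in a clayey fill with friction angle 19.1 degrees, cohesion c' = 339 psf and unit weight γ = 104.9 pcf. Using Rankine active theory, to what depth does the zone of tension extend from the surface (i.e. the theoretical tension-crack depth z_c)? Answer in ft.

K_a = tan²(45° − 19.1°/2) = 0.5069; √K_a = 0.7120.
The active pressure is zero where K_a γ z = 2c√K_a, so z_c = 2c/(γ√K_a) = 2×339/(104.9×0.7120) = 9.078 ft.

9.08 ft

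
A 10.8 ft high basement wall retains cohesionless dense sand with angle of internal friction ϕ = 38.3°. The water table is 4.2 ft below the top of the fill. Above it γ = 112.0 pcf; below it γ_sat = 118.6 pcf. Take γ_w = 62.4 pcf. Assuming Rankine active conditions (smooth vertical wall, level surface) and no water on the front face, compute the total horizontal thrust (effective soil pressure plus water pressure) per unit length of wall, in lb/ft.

K_a = tan²(45° − φ/2) = 0.2347.
γ' = 118.6 − 62.4 = 56.20 pcf. Depth below WT = 6.6 ft.
σ'_h at WT = K_a γ d_w = 110.4 psf; at base = 110.4 + K_a γ' × 6.6 = 197.5 psf.
P₁ (0–4.2 ft) = ½×110.4×4.2 = 231.9. P₂ (4.2–10.8 ft) = ½(110.4+197.5)×6.6 = 1016.
P_w = ½ γ_w h₂² = 0.5×62.4×6.6² = 1359. Total = 231.9+1016+1359 = 2607 lb/ft.

2610 lb/ft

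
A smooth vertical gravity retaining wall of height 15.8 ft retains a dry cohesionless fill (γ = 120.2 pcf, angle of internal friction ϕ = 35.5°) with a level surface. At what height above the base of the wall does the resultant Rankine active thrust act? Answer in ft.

5.27 ft

K_a = 0.2653.
The pressure distribution is triangular, so the resultant acts at H/3 above the base = 15.8/3 = 5.267 ft.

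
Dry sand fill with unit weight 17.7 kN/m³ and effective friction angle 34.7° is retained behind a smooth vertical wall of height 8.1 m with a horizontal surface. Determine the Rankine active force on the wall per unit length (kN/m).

K_a = tan²(45° − φ/2) = 0.2745.
P_a = ½ K_a γ H² = 0.5 × 0.2745 × 17.7 × 8.1² = 159.4 kN/m.

159 kN/m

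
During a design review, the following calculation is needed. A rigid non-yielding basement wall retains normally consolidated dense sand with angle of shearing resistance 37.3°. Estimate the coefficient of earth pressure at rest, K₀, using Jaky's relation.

K₀ = 1 − sin φ' = 1 − sin 37.3° = 0.3940.

0.394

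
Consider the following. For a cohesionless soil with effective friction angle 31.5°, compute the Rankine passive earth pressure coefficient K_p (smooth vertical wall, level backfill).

3.19

K_p = (1 + sin φ)/(1 − sin φ) = tan²(45° + 31.5°/2) = 3.188.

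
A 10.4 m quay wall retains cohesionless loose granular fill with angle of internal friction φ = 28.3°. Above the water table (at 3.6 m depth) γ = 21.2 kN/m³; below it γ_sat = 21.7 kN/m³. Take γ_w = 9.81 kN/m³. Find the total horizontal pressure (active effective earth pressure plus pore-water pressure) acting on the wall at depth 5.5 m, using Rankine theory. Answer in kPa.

K_a = (1 − sin φ)/(1 + sin φ) = 0.3568.
γ' = 21.7 − 9.81 = 11.89 kN/m³.
Effective vertical stress at 5.5 m: σ'_v = 21.2×3.6 + 11.89×1.90 = 98.91 kPa.
σ'_h = K_a σ'_v = 0.3568 × 98.91 = 35.29 kPa; u = γ_w × 1.90 = 18.64 kPa.
Total σ_h = 35.29 + 18.64 = 53.93 kPa.

53.9 kPa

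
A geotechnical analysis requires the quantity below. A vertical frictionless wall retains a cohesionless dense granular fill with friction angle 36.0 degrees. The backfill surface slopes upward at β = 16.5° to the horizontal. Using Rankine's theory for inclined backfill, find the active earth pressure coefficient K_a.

0.289

K_a = cos β · (cos β − √(cos²β − cos²φ)) / (cos β + √(cos²β − cos²φ)).
cos β = 0.9588, cos φ = 0.8090, √(cos²β − cos²φ) = 0.5146.
K_a = 0.9588 × (0.9588 − 0.5146)/(0.9588 + 0.5146) = 0.2891.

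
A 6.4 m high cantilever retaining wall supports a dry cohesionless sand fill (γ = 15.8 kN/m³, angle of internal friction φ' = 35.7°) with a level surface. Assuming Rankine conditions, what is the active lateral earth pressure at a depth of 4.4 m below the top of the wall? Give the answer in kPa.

18.3 kPa

K_a = (1 − sin φ)/(1 + sin φ) = 0.2630.
σ_h = K_a γ z = 0.2630 × 15.8 × 4.4 = 18.28 kPa.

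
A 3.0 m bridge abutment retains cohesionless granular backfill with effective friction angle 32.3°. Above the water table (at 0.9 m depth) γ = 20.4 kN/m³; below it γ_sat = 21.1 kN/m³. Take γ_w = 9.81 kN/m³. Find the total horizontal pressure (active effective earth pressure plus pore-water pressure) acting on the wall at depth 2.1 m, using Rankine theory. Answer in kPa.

21.5 kPa

K_a = (1 − sin φ)/(1 + sin φ) = 0.3035.
γ' = 21.1 − 9.81 = 11.29 kN/m³.
Effective vertical stress at 2.1 m: σ'_v = 20.4×0.9 + 11.29×1.20 = 31.91 kPa.
σ'_h = K_a σ'_v = 0.3035 × 31.91 = 9.683 kPa; u = γ_w × 1.20 = 11.77 kPa.
Total σ_h = 9.683 + 11.77 = 21.46 kPa.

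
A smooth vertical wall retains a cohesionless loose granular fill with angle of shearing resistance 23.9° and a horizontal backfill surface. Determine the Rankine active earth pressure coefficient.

K_a = (1 − sin φ)/(1 + sin φ) = (1 − sin 23.9°)/(1 + sin 23.9°) = 0.4233.

0.423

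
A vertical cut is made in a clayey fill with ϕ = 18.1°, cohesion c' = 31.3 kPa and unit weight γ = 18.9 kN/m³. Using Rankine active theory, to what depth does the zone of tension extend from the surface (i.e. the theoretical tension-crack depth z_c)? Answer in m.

4.57 m

K_a = tan²(45° − 18.1°/2) = 0.5259; √K_a = 0.7252.
The active pressure is zero where K_a γ z = 2c√K_a, so z_c = 2c/(γ√K_a) = 2×31.3/(18.9×0.7252) = 4.567 m.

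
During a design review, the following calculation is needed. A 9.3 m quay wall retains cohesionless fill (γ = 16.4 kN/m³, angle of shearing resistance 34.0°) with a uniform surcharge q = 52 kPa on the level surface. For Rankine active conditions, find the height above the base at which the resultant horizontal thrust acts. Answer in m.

K_a = 0.2827.
Triangular part P₁ = ½K_aγH² = 200.5 at H/3 = 3.100 m; rectangular part P₂ = K_a q H = 136.7 at H/2 = 4.650 m.
ȳ = (P₁·3.100 + P₂·4.650)/(P₁+P₂) = 3.728 m.

3.73 m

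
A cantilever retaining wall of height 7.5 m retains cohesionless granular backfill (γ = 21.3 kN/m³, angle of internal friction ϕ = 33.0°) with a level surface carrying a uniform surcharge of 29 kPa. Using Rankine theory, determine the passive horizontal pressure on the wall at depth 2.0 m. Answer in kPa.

243 kPa

K_p = (1 + sin φ)/(1 − sin φ) = 3.392.
σ_v = γz + q = 21.3 × 2.0 + 29 = 71.60 kPa.
σ_h = K_p σ_v = 3.392 × 71.60 = 242.9 kPa.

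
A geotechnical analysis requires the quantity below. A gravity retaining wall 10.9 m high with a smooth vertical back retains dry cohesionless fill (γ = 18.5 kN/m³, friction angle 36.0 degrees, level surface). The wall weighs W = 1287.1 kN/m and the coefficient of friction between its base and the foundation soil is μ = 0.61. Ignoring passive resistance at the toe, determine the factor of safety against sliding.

K_a = tan²(45° − 36.0°/2) = 0.2596.
P_a = ½K_aγH² = 0.5×0.2596×18.5×10.9² = 285.3 kN/m, acting at H/3 = 3.633 m above the base.
FS_sliding = μW / P_a = 0.61×1287.1 / 285.3 = 2.752.

2.75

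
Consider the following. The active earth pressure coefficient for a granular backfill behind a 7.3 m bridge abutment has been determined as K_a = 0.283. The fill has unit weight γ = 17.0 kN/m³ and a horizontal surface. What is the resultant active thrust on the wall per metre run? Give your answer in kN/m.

P = ½ K_a γ H² = 0.5 × 0.283 × 17.0 × 7.3² = 128.2 kN/m.

128 kN/m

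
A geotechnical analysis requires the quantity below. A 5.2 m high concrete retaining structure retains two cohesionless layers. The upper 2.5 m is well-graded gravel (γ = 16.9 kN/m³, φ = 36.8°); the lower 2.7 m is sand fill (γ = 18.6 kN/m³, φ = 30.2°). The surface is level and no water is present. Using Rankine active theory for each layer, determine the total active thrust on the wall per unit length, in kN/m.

73.4 kN/m

K_a1 = tan²(45°−36.8°/2) = 0.2508; K_a2 = tan²(45°−30.2°/2) = 0.3307.
Layer 1: σ at base = K_a1 γ₁ h₁ = 10.59 kPa; P₁ = ½×10.59×2.5 = 13.24.
Layer 2: σ_v at top = γ₁h₁ = 42.25; σ_h top = K_a2×42.25 = 13.97; σ_h base = K_a2×(42.25+18.6×2.7) = 30.58.
P₂ = ½(13.97+30.58)×2.7 = 60.14. Total P_a = 13.24+60.14 = 73.38 kN/m.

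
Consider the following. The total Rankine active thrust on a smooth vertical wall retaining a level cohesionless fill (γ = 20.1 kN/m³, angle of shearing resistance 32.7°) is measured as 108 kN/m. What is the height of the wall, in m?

K_a = 0.2985. P_a = ½ K_a γ H² ⇒ H = √(2P_a/(K_a γ)).
H = √(2×108/(0.2985×20.1)) = 6.000 m.

6.00 m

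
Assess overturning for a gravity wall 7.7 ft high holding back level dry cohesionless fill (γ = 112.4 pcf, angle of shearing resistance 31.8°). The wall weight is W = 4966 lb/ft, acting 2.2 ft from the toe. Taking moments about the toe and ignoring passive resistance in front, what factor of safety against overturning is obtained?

4.12

K_a = tan²(45° − 31.8°/2) = 0.3098.
P_a = ½K_aγH² = 0.5×0.3098×112.4×7.7² = 1032 lb/ft, acting at H/3 = 2.567 ft above the base.
Overturning moment M_o = P_a × H/3 = 1032 × 2.567 = 2649.
Resisting moment M_r = W × 2.2 = 4966 × 2.2 = 10930.
FS_overturning = M_r/M_o = 10930/2649 = 4.124.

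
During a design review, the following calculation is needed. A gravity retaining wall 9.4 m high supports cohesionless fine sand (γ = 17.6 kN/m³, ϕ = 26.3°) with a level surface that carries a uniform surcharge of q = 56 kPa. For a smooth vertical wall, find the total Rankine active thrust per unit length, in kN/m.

503 kN/m

K_a = tan²(45° − φ/2) = 0.3859.
Soil triangle: ½ K_a γ H² = 0.5×0.3859×17.6×9.4² = 300.1 kN/m.
Surcharge rectangle: K_a q H = 0.3859×56×9.4 = 203.2 kN/m.
Total = 300.1 + 203.2 = 503.2 kN/m.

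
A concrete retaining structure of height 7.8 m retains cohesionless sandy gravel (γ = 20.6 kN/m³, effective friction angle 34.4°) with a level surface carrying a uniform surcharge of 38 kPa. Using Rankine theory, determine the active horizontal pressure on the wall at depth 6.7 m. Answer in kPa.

K_a = (1 − sin φ)/(1 + sin φ) = 0.2780.
σ_v = γz + q = 20.6 × 6.7 + 38 = 176.0 kPa.
σ_h = K_a σ_v = 0.2780 × 176.0 = 48.93 kPa.

48.9 kPa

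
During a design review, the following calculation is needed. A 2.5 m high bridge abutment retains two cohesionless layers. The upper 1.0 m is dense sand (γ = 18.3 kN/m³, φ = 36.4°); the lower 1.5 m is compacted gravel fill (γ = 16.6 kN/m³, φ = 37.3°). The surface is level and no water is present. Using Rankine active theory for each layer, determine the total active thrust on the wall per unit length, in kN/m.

K_a1 = tan²(45°−36.4°/2) = 0.2552; K_a2 = tan²(45°−37.3°/2) = 0.2453.
Layer 1: σ at base = K_a1 γ₁ h₁ = 4.669 kPa; P₁ = ½×4.669×1.0 = 2.335.
Layer 2: σ_v at top = γ₁h₁ = 18.30; σ_h top = K_a2×18.30 = 4.490; σ_h base = K_a2×(18.30+16.6×1.5) = 10.60.
P₂ = ½(4.490+10.60)×1.5 = 11.32. Total P_a = 2.335+11.32 = 13.65 kN/m.

13.7 kN/m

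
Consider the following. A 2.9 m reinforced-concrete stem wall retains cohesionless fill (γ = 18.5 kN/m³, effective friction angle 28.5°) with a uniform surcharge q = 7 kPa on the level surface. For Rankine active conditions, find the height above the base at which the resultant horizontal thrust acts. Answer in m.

K_a = 0.3540.
Triangular part P₁ = ½K_aγH² = 27.53 at H/3 = 0.9667 m; rectangular part P₂ = K_a q H = 7.185 at H/2 = 1.450 m.
ȳ = (P₁·0.9667 + P₂·1.450)/(P₁+P₂) = 1.067 m.

1.07 m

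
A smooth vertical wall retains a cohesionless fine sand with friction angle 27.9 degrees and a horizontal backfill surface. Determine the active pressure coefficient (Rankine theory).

0.362

K_a = (1 − sin φ)/(1 + sin φ) = (1 − sin 27.9°)/(1 + sin 27.9°) = 0.3625.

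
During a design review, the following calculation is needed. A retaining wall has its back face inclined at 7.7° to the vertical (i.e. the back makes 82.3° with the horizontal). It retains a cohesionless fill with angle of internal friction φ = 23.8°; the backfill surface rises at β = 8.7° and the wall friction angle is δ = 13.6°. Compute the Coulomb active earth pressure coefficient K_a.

K_a = sin²(α+φ) / [sin²α · sin(α−δ) · (1 + √{sin(φ+δ)sin(φ−β) / (sin(α−δ)sin(α+β))})²].
With α = 82.3°, φ = 23.8°, δ = 13.6°, β = 8.7°: K_a = 0.5059.

0.506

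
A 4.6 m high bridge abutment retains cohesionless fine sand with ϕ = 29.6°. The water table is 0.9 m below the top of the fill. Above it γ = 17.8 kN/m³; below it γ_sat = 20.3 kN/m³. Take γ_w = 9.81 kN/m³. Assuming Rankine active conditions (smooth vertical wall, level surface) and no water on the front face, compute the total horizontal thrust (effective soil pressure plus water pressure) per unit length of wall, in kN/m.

K_a = tan²(45° − φ/2) = 0.3387.
γ' = 20.3 − 9.81 = 10.49 kN/m³. Depth below WT = 3.7 m.
σ'_h at WT = K_a γ d_w = 5.427 kPa; at base = 5.427 + K_a γ' × 3.7 = 18.57 kPa.
P₁ (0–0.9 m) = ½×5.427×0.9 = 2.442. P₂ (0.9–4.6 m) = ½(5.427+18.57)×3.7 = 44.40.
P_w = ½ γ_w h₂² = 0.5×9.81×3.7² = 67.15. Total = 2.442+44.40+67.15 = 114.0 kN/m.

114 kN/m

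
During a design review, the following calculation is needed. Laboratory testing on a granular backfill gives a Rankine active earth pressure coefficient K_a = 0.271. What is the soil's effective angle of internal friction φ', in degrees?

35.0°

K_a = tan²(45° − φ/2) ⇒ 45° − φ/2 = arctan(√0.271) = 27.50°.
φ = 2(45° − 27.50°) = 35.00°.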